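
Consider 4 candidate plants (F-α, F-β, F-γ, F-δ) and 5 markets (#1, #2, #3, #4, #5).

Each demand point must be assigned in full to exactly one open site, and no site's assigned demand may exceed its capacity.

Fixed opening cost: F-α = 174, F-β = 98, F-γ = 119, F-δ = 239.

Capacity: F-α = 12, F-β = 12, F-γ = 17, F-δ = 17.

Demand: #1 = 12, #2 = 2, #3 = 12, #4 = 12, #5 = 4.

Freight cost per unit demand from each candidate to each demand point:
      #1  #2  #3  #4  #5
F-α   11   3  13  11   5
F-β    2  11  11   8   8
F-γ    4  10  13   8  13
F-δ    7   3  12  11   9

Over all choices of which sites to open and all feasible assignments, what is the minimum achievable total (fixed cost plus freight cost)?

Open {F-β, F-γ, F-δ}; cheapest assignment that respects the capacities:
  F-β (cap 12, load 12): #1 — cost 12×2 = 24
  F-γ (cap 17, load 14): #2, #4 — cost 2×10 + 12×8 = 116
  F-δ (cap 17, load 16): #3, #5 — cost 12×12 + 4×9 = 180
  Shipping 320, fixed 456 → total 776.
  Any other capacity-feasible assignment to {F-β, F-γ, F-δ} ships for at least 320.
Compare {F-α, F-γ, F-δ}: its best feasible assignment gives total 912.
Compare {F-α, F-β, F-γ, F-δ}: its best feasible assignment gives total 920.
Every other set of open sites that can feasibly serve all demand totals ≥ 912 even under its best assignment. Minimum: 776.

776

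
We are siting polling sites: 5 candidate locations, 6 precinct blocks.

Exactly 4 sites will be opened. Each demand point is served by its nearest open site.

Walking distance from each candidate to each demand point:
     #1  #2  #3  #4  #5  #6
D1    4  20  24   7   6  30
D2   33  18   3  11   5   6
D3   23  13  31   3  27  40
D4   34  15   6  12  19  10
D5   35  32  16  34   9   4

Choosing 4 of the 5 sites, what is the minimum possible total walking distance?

Open {D1, D2, D3, D5}.
  #1→D1 4, #2→D3 13, #3→D2 3, #4→D3 3, #5→D2 5, #6→D5 4  ⇒ total 32.
Compare {D1, D2, D3, D4}: total 34.
Compare {D1, D3, D4, D5}: total 36.
No size-4 selection does better; minimum is 32.

32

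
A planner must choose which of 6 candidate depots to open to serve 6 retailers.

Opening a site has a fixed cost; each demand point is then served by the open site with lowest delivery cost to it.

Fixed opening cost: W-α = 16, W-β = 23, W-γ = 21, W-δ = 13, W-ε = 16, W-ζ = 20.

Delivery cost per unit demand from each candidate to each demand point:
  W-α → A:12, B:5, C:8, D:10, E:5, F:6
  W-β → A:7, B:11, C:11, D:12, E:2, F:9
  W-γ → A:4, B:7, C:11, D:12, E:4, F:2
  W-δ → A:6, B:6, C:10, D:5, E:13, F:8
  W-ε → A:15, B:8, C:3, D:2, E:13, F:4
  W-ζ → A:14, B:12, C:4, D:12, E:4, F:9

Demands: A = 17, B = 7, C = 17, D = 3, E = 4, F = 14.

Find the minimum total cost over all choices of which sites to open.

Open {W-γ, W-ε}: assign each demand point to its cheapest open site.
  A→W-γ 17×4=68, B→W-γ 7×7=49, C→W-ε 17×3=51, D→W-ε 3×2=6, E→W-γ 4×4=16, F→W-γ 14×2=28
  delivery cost 218, fixed 37 → total 255.
Compare {W-α, W-γ, W-ε}: delivery cost 204 + fixed 53 = 257.
Compare {W-γ, W-δ, W-ε}: delivery cost 211 + fixed 50 = 261.
Compare {W-β, W-γ, W-ε}: delivery cost 210 + fixed 60 = 270.
All other subsets cost ≥ 257. Minimum total cost: 255.

255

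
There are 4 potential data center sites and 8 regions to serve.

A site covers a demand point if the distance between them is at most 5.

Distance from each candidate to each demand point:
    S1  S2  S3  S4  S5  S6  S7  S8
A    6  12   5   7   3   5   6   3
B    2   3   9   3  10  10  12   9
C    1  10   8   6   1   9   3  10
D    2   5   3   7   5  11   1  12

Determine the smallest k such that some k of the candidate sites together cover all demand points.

Coverage sets (demand points within 5 of each site):
  A: {S3, S5, S6, S8}
  B: {S1, S2, S4}
  C: {S1, S5, S7}
  D: {S1, S2, S3, S5, S7}
No 2 sites suffice: every size-2 union leaves at least one demand point uncovered.
But {A, B, C} covers everything, so the minimum is 3.

3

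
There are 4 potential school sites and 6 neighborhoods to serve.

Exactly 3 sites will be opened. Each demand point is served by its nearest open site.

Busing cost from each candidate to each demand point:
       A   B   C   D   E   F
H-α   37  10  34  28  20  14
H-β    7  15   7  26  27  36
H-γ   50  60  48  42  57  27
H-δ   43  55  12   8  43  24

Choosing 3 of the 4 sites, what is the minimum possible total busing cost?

66

Open {H-α, H-β, H-δ}.
  A→H-β 7, B→H-α 10, C→H-β 7, D→H-δ 8, E→H-α 20, F→H-α 14  ⇒ total 66.
Compare {H-α, H-β, H-γ}: total 84.
Compare {H-β, H-γ, H-δ}: total 88.
No size-3 selection does better; minimum is 66.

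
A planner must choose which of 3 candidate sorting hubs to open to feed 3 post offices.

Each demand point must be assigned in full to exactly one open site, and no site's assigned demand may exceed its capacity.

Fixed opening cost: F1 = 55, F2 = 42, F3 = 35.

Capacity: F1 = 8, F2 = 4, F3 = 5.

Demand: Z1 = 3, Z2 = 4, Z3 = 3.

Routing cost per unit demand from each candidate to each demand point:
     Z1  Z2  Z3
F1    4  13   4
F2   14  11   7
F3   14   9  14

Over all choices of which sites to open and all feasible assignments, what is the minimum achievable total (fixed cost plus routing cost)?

150

Open {F1, F3}; cheapest assignment that respects the capacities:
  F1 (cap 8, load 6): Z1, Z3 — cost 3×4 + 3×4 = 24
  F3 (cap 5, load 4): Z2 — cost 4×9 = 36
  Shipping 60, fixed 90 → total 150.
  Any other capacity-feasible assignment to {F1, F3} ships for at least 60.
Compare {F1, F2}: its best feasible assignment gives total 165.
Compare {F1, F2, F3}: its best feasible assignment gives total 192.
Every other set of open sites that can feasibly serve all demand totals ≥ 165 even under its best assignment. Minimum: 150.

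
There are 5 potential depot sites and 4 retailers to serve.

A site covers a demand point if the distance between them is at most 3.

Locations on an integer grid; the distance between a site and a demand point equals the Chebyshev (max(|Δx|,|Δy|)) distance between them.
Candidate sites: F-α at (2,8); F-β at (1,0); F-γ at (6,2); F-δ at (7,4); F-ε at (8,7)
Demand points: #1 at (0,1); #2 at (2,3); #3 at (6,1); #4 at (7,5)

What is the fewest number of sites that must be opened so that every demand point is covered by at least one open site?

Coverage sets (demand points within 3 of each site):
  F-α: {}
  F-β: {#1, #2}
  F-γ: {#3, #4}
  F-δ: {#3, #4}
  F-ε: {#4}
No single site covers all 4 demand points.
But {F-β, F-γ} covers everything, so the minimum is 2.

2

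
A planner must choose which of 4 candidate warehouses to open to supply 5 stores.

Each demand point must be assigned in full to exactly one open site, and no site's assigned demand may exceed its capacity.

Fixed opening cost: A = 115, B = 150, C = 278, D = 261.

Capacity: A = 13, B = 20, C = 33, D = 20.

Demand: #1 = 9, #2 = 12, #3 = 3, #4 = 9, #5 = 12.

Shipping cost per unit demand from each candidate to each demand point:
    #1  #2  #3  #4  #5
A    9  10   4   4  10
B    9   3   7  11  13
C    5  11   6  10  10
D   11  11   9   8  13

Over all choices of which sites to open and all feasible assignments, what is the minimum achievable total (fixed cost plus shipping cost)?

Open {B, C}; cheapest assignment that respects the capacities:
  B (cap 20, load 12): #2 — cost 12×3 = 36
  C (cap 33, load 33): #1, #3, #4, #5 — cost 9×5 + 3×6 + 9×10 + 12×10 = 273
  Shipping 309, fixed 428 → total 737.
  Any other capacity-feasible assignment to {B, C} ships for at least 309.
Compare {A, C}: its best feasible assignment gives total 738.
Compare {A, B, C}: its best feasible assignment gives total 792.
Every other set of open sites that can feasibly serve all demand totals ≥ 738 even under its best assignment. Minimum: 737.

737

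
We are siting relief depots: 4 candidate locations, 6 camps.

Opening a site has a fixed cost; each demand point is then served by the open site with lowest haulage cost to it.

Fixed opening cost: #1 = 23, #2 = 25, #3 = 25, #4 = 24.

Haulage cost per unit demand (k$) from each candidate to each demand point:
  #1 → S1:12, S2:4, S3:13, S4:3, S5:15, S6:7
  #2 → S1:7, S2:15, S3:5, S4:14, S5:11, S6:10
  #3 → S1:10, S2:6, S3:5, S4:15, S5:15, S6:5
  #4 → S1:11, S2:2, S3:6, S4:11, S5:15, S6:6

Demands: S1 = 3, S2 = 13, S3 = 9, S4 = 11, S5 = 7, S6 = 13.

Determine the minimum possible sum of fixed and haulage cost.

352

Open {#1, #2, #4}: assign each demand point to its cheapest open site.
  S1→#2 3×7=21, S2→#4 13×2=26, S3→#2 9×5=45, S4→#1 11×3=33, S5→#2 7×11=77, S6→#4 13×6=78
  haulage cost 280, fixed 72 → total 352.
Compare {#1, #2, #3, #4}: haulage cost 267 + fixed 97 = 364.
Compare {#1, #2, #3}: haulage cost 293 + fixed 73 = 366.
Compare {#1, #2}: haulage cost 319 + fixed 48 = 367.
All other subsets cost ≥ 364. Minimum total cost: 352.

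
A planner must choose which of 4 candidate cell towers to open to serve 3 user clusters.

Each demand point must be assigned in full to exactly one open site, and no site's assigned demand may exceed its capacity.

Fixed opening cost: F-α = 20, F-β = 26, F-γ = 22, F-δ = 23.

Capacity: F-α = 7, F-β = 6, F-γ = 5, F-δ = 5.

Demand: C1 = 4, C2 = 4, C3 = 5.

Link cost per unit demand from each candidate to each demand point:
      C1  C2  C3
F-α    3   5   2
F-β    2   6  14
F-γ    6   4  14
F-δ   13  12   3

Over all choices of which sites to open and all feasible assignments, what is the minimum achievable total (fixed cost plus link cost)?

102

Open {F-α, F-β, F-γ}; cheapest assignment that respects the capacities:
  F-α (cap 7, load 5): C3 — cost 5×2 = 10
  F-β (cap 6, load 4): C1 — cost 4×2 = 8
  F-γ (cap 5, load 4): C2 — cost 4×4 = 16
  Shipping 34, fixed 68 → total 102.
  Any other capacity-feasible assignment to {F-α, F-β, F-γ} ships for at least 34.
Compare {F-α, F-γ, F-δ}: its best feasible assignment gives total 108.
Compare {F-β, F-γ, F-δ}: its best feasible assignment gives total 110.
Every other set of open sites that can feasibly serve all demand totals ≥ 108 even under its best assignment. Minimum: 102.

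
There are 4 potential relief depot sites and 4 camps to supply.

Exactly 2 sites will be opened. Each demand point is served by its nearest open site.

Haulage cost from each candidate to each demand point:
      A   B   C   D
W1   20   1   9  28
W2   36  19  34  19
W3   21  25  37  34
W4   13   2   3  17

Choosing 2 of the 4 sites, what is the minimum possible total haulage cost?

Open {W1, W4}.
  A→W4 13, B→W1 1, C→W4 3, D→W4 17  ⇒ total 34.
Compare {W2, W4}: total 35.
Compare {W3, W4}: total 35.
No size-2 selection does better; minimum is 34.

34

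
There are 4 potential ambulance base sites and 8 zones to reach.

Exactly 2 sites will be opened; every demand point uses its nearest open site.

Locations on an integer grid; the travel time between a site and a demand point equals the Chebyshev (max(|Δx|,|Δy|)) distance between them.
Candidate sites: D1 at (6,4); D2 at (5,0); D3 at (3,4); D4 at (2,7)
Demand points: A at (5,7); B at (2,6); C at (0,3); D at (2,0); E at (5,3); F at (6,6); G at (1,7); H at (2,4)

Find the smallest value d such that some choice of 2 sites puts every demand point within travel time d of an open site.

Open {D2, D3}.
  Farthest demand point is A at travel time 3 (to D3); all others are ≤ 3.
With {D1, D3} the worst case is 4.
With {D1, D4} the worst case is 4.
No size-2 selection achieves below 3.

3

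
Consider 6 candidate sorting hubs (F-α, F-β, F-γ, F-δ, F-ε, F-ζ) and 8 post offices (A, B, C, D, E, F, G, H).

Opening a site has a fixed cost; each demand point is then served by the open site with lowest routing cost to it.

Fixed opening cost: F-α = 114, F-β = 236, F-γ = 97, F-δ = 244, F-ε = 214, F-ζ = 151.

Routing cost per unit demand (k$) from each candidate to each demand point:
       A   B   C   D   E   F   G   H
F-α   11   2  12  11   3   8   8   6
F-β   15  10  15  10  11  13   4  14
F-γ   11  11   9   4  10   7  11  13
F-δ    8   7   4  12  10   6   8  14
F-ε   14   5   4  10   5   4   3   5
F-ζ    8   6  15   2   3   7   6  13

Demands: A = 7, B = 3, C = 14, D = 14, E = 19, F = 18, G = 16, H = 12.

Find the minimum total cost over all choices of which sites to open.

Open {F-ε, F-ζ}: assign each demand point to its cheapest open site.
  A→F-ζ 7×8=56, B→F-ε 3×5=15, C→F-ε 14×4=56, D→F-ζ 14×2=28, E→F-ζ 19×3=57, F→F-ε 18×4=72, G→F-ε 16×3=48, H→F-ε 12×5=60
  routing cost 392, fixed 365 → total 757.
Compare {F-γ, F-ε}: routing cost 479 + fixed 311 = 790.
Compare {F-ε}: routing cost 584 + fixed 214 = 798.
Compare {F-α, F-ε}: routing cost 516 + fixed 328 = 844.
All other subsets cost ≥ 790. Minimum total cost: 757.

757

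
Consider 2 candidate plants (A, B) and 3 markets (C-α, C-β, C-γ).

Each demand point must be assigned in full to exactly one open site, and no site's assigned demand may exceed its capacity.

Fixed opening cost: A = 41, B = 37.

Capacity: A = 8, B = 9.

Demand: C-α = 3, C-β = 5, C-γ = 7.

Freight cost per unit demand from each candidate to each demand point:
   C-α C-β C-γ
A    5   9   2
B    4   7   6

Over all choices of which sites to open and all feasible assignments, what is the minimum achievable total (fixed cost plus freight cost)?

139

Open {A, B}; cheapest assignment that respects the capacities:
  A (cap 8, load 7): C-γ — cost 7×2 = 14
  B (cap 9, load 8): C-α, C-β — cost 3×4 + 5×7 = 47
  Shipping 61, fixed 78 → total 139.
  Any other capacity-feasible assignment to {A, B} ships for at least 61.
Total demand is 15 and no other set of sites has combined capacity ≥ 15, so {A, B} is the only feasible choice of open sites. Minimum: 139.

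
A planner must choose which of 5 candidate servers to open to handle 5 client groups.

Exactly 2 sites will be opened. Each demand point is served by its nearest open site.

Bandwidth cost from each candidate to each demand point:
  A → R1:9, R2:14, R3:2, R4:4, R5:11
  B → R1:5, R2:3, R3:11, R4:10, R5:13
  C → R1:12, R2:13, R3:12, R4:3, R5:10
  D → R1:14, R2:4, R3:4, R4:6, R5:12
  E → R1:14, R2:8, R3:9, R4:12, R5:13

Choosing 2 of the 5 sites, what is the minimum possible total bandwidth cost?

25

Open {A, B}.
  R1→B 5, R2→B 3, R3→A 2, R4→A 4, R5→A 11  ⇒ total 25.
Compare {A, D}: total 30.
Compare {B, D}: total 30.
No size-2 selection does better; minimum is 25.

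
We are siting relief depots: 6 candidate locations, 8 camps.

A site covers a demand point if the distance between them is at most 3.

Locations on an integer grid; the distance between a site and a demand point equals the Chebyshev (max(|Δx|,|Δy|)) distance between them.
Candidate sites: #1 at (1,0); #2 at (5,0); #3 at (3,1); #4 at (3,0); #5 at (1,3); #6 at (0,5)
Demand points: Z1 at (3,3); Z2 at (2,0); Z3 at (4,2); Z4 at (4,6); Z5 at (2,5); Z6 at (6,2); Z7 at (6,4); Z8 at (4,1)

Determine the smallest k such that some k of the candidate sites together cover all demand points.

Coverage sets (demand points within 3 of each site):
  #1: {Z1, Z2, Z3, Z8}
  #2: {Z1, Z2, Z3, Z6, Z8}
  #3: {Z1, Z2, Z3, Z6, Z7, Z8}
  #4: {Z1, Z2, Z3, Z6, Z8}
  #5: {Z1, Z2, Z3, Z4, Z5, Z8}
  #6: {Z1, Z5}
No single site covers all 8 demand points.
But {#3, #5} covers everything, so the minimum is 2.

2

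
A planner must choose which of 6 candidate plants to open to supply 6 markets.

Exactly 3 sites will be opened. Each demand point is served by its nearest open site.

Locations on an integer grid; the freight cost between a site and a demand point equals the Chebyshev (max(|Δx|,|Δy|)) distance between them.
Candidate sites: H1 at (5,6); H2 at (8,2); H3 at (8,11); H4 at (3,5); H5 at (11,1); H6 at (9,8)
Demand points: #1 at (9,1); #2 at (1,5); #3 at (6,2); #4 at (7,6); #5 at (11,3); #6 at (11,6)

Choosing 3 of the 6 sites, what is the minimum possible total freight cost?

12

Open {H2, H4, H6}.
  #1→H2 1, #2→H4 2, #3→H2 2, #4→H6 2, #5→H2 3, #6→H6 2  ⇒ total 12.
Compare {H4, H5, H6}: total 13.
Compare {H1, H2, H4}: total 14.
No size-3 selection does better; minimum is 12.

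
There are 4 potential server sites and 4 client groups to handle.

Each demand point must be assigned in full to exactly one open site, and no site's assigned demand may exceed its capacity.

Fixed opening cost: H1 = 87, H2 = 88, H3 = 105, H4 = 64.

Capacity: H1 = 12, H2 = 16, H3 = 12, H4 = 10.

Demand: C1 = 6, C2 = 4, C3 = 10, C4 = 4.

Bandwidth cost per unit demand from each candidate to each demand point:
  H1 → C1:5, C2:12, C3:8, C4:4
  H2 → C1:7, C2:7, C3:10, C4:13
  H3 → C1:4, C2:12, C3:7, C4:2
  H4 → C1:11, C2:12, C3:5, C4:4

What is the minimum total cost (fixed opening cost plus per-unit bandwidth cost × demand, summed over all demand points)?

Open {H2, H4}; cheapest assignment that respects the capacities:
  H2 (cap 16, load 14): C1, C2, C4 — cost 6×7 + 4×7 + 4×13 = 122
  H4 (cap 10, load 10): C3 — cost 10×5 = 50
  Shipping 172, fixed 152 → total 324.
  Any other capacity-feasible assignment to {H2, H4} ships for at least 172.
Compare {H1, H2}: its best feasible assignment gives total 349.
Compare {H2, H3}: its best feasible assignment gives total 353.
Every other set of open sites that can feasibly serve all demand totals ≥ 349 even under its best assignment. Minimum: 324.

324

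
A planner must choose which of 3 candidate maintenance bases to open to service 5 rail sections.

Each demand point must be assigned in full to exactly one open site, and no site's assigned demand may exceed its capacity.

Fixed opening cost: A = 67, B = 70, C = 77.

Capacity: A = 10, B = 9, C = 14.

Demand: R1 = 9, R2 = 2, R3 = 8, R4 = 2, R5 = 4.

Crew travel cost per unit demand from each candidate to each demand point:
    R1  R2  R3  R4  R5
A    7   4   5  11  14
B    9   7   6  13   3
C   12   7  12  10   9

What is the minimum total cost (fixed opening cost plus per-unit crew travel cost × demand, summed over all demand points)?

395

Open {A, B, C}; cheapest assignment that respects the capacities:
  A (cap 10, load 9): R1 — cost 9×7 = 63
  B (cap 9, load 8): R3 — cost 8×6 = 48
  C (cap 14, load 8): R2, R4, R5 — cost 2×7 + 2×10 + 4×9 = 70
  Shipping 181, fixed 214 → total 395.
  Any other capacity-feasible assignment to {A, B, C} ships for at least 181.
Total demand is 25 and no other set of sites has combined capacity ≥ 25, so {A, B, C} is the only feasible choice of open sites. Minimum: 395.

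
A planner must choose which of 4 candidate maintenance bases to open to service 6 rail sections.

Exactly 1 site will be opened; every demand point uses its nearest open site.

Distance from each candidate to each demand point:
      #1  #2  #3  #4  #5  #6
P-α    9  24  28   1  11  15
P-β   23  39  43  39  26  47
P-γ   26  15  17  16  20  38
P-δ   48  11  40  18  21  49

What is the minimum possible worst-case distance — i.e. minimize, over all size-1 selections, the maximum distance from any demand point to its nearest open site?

Open {P-α}.
  Farthest demand point is #3 at distance 28 (to P-α); all others are ≤ 28.
With {P-γ} the worst case is 38.
With {P-β} the worst case is 47.
No size-1 selection achieves below 28.

28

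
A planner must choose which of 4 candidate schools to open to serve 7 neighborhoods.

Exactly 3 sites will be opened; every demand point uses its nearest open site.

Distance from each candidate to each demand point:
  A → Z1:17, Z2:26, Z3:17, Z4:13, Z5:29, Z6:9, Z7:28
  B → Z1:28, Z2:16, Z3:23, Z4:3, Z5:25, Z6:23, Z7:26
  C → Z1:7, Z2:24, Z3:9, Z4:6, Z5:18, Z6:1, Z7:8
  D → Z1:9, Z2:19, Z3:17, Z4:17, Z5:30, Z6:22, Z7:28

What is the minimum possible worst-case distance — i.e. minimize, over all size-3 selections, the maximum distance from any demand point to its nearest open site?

Open {A, B, C}.
  Farthest demand point is Z5 at distance 18 (to C); all others are ≤ 18.
With {B, C, D} the worst case is 18.
With {A, C, D} the worst case is 19.
No size-3 selection achieves below 18.

18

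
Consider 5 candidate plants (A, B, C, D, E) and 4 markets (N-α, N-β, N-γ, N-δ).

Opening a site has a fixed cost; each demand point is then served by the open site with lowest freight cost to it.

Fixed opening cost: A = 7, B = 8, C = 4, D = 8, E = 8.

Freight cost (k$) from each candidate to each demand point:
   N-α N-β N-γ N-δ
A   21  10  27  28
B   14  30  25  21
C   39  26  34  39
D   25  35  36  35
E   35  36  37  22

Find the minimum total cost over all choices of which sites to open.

Open {A, B}: assign each demand point to its cheapest open site.
  N-α→B 14, N-β→A 10, N-γ→B 25, N-δ→B 21
  freight cost 70, fixed 15 → total 85.
Compare {A, B, C}: freight cost 70 + fixed 19 = 89.
Compare {A}: freight cost 86 + fixed 7 = 93.
Compare {A, B, D}: freight cost 70 + fixed 23 = 93.
All other subsets cost ≥ 89. Minimum total cost: 85.

85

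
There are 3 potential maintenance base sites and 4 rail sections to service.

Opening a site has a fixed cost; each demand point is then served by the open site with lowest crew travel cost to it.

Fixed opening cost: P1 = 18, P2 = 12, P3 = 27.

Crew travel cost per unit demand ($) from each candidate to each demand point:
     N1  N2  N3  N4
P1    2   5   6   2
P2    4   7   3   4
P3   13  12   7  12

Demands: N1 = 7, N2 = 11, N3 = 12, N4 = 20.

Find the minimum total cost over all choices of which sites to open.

Open {P1, P2}: assign each demand point to its cheapest open site.
  N1→P1 7×2=14, N2→P1 11×5=55, N3→P2 12×3=36, N4→P1 20×2=40
  crew travel cost 145, fixed 30 → total 175.
Compare {P1}: crew travel cost 181 + fixed 18 = 199.
Compare {P1, P2, P3}: crew travel cost 145 + fixed 57 = 202.
Compare {P1, P3}: crew travel cost 181 + fixed 45 = 226.
All other subsets cost ≥ 199. Minimum total cost: 175.

175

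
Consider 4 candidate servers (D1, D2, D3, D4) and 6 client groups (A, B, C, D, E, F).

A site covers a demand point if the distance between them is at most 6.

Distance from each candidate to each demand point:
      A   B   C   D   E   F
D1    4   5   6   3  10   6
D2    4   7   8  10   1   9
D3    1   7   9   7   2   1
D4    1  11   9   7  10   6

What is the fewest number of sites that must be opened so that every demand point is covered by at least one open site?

Coverage sets (demand points within 6 of each site):
  D1: {A, B, C, D, F}
  D2: {A, E}
  D3: {A, E, F}
  D4: {A, F}
No single site covers all 6 demand points.
But {D1, D2} covers everything, so the minimum is 2.

2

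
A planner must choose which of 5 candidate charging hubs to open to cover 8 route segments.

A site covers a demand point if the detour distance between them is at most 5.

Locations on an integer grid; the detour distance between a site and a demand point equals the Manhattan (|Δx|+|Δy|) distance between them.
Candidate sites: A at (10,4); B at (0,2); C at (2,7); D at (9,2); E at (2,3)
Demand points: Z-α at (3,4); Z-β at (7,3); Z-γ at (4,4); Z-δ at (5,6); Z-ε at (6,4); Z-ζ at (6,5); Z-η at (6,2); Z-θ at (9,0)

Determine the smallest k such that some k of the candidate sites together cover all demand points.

Coverage sets (demand points within 5 of each site):
  A: {Z-β, Z-ε, Z-ζ, Z-θ}
  B: {Z-α}
  C: {Z-α, Z-γ, Z-δ}
  D: {Z-β, Z-ε, Z-η, Z-θ}
  E: {Z-α, Z-β, Z-γ, Z-ε, Z-η}
No 2 sites suffice: every size-2 union leaves at least one demand point uncovered.
But {A, C, D} covers everything, so the minimum is 3.

3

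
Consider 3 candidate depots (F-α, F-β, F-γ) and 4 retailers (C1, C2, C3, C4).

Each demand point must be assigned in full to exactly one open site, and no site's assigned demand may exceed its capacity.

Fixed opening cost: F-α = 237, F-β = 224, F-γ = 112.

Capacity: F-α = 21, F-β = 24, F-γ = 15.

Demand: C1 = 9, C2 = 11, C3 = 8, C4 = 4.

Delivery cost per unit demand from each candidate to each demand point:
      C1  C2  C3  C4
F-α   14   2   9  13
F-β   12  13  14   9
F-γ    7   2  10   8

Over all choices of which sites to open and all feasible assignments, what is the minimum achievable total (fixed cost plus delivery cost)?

538

Open {F-α, F-γ}; cheapest assignment that respects the capacities:
  F-α (cap 21, load 19): C2, C3 — cost 11×2 + 8×9 = 94
  F-γ (cap 15, load 13): C1, C4 — cost 9×7 + 4×8 = 95
  Shipping 189, fixed 349 → total 538.
  Any other capacity-feasible assignment to {F-α, F-γ} ships for at least 189.
Compare {F-β, F-γ}: its best feasible assignment gives total 610.
Compare {F-α, F-β}: its best feasible assignment gives total 699.
Every other set of open sites that can feasibly serve all demand totals ≥ 610 even under its best assignment. Minimum: 538.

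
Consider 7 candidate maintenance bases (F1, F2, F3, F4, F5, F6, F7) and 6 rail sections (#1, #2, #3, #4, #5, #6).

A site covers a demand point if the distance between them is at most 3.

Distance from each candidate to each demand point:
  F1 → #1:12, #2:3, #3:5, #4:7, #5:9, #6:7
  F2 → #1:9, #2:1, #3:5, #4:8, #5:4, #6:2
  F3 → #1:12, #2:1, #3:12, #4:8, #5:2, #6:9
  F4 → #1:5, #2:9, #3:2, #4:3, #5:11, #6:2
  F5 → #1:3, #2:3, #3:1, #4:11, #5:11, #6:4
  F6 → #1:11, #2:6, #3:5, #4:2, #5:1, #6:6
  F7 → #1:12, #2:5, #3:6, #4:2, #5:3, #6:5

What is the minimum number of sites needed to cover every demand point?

3

Coverage sets (demand points within 3 of each site):
  F1: {#2}
  F2: {#2, #6}
  F3: {#2, #5}
  F4: {#3, #4, #6}
  F5: {#1, #2, #3}
  F6: {#4, #5}
  F7: {#4, #5}
No 2 sites suffice: every size-2 union leaves at least one demand point uncovered.
But {F2, F5, F6} covers everything, so the minimum is 3.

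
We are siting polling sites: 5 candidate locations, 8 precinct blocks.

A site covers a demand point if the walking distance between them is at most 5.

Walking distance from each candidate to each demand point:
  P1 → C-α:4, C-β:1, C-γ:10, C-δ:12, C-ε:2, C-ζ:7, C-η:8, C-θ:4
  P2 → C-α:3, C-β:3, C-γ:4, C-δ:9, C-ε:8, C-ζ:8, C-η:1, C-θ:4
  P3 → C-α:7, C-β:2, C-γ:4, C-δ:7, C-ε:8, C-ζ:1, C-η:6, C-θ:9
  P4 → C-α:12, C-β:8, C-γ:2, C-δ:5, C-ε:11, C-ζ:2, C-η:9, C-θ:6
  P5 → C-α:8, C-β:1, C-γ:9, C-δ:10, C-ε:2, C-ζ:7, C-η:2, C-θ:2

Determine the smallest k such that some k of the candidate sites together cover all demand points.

3

Coverage sets (demand points within 5 of each site):
  P1: {C-α, C-β, C-ε, C-θ}
  P2: {C-α, C-β, C-γ, C-η, C-θ}
  P3: {C-β, C-γ, C-ζ}
  P4: {C-γ, C-δ, C-ζ}
  P5: {C-β, C-ε, C-η, C-θ}
No 2 sites suffice: every size-2 union leaves at least one demand point uncovered.
But {P1, P2, P4} covers everything, so the minimum is 3.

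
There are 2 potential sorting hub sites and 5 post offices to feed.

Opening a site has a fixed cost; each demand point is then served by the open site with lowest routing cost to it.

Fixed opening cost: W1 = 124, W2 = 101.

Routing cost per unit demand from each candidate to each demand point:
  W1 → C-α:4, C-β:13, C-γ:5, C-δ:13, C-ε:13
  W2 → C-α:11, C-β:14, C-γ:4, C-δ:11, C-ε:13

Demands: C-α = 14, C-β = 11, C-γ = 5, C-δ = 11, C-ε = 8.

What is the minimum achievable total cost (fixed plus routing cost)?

Open {W1}: assign each demand point to its cheapest open site.
  C-α→W1 14×4=56, C-β→W1 11×13=143, C-γ→W1 5×5=25, C-δ→W1 11×13=143, C-ε→W1 8×13=104
  routing cost 471, fixed 124 → total 595.
Compare {W2}: routing cost 553 + fixed 101 = 654.
Compare {W1, W2}: routing cost 444 + fixed 225 = 669.

595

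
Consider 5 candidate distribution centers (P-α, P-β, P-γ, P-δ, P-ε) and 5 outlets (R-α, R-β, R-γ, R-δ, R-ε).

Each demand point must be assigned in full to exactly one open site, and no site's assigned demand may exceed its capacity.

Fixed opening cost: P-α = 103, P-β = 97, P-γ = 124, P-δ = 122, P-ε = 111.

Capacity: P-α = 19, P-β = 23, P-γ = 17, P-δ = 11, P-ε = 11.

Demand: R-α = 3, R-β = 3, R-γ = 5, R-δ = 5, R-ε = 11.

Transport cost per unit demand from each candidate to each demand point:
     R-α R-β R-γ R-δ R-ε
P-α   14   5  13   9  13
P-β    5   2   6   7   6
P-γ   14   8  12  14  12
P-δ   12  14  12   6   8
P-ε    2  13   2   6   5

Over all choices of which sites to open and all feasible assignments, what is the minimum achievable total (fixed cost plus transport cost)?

331

Open {P-β, P-ε}; cheapest assignment that respects the capacities:
  P-β (cap 23, load 19): R-β, R-δ, R-ε — cost 3×2 + 5×7 + 11×6 = 107
  P-ε (cap 11, load 8): R-α, R-γ — cost 3×2 + 5×2 = 16
  Shipping 123, fixed 208 → total 331.
  Any other capacity-feasible assignment to {P-β, P-ε} ships for at least 123.
Compare {P-α, P-β}: its best feasible assignment gives total 362.
Compare {P-β, P-δ}: its best feasible assignment gives total 366.
Every other set of open sites that can feasibly serve all demand totals ≥ 362 even under its best assignment. Minimum: 331.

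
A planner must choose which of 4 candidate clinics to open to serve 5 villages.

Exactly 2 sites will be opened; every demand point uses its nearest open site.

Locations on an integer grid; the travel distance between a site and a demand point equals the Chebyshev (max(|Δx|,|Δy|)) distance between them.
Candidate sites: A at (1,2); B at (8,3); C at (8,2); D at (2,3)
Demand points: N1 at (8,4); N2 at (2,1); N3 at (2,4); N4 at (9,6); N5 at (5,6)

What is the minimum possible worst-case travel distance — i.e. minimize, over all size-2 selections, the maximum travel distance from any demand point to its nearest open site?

Open {A, B}.
  Farthest demand point is N4 at travel distance 3 (to B); all others are ≤ 3.
With {B, D} the worst case is 3.
With {A, C} the worst case is 4.
No size-2 selection achieves below 3.

3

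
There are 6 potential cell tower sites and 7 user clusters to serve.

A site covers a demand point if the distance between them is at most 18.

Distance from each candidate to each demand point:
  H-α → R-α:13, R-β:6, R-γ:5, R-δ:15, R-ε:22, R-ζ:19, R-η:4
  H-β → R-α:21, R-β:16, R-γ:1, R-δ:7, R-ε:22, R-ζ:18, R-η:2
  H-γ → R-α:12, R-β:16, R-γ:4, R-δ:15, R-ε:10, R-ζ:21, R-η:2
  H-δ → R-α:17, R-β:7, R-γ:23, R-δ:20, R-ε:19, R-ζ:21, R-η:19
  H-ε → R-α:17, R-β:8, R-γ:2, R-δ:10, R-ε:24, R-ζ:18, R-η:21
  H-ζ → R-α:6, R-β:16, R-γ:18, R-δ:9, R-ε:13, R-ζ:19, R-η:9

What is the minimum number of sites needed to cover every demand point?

2

Coverage sets (demand points within 18 of each site):
  H-α: {R-α, R-β, R-γ, R-δ, R-η}
  H-β: {R-β, R-γ, R-δ, R-ζ, R-η}
  H-γ: {R-α, R-β, R-γ, R-δ, R-ε, R-η}
  H-δ: {R-α, R-β}
  H-ε: {R-α, R-β, R-γ, R-δ, R-ζ}
  H-ζ: {R-α, R-β, R-γ, R-δ, R-ε, R-η}
No single site covers all 7 demand points.
But {H-β, H-γ} covers everything, so the minimum is 2.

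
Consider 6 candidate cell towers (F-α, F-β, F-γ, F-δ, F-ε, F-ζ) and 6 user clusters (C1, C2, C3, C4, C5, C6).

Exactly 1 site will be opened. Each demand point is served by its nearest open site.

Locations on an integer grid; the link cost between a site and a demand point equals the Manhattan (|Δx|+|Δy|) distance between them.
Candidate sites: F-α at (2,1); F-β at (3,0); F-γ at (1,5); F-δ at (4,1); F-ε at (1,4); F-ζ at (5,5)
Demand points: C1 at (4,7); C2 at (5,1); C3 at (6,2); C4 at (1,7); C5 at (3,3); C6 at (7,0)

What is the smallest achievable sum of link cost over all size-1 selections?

26

Open {F-δ}.
  C1→F-δ 6, C2→F-δ 1, C3→F-δ 3, C4→F-δ 9, C5→F-δ 3, C6→F-δ 4  ⇒ total 26.
Compare {F-ζ}: total 28.
Compare {F-α}: total 32.
No size-1 selection does better; minimum is 26.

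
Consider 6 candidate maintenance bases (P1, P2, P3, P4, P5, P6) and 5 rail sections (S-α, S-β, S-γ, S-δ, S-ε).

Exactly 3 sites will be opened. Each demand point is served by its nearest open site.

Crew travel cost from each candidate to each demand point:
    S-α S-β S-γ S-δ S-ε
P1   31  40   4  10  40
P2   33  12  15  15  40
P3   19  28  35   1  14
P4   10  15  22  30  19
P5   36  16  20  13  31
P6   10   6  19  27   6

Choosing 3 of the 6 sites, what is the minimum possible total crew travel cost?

27

Open {P1, P3, P6}.
  S-α→P6 10, S-β→P6 6, S-γ→P1 4, S-δ→P3 1, S-ε→P6 6  ⇒ total 27.
Compare {P1, P2, P6}: total 36.
Compare {P1, P4, P6}: total 36.
No size-3 selection does better; minimum is 27.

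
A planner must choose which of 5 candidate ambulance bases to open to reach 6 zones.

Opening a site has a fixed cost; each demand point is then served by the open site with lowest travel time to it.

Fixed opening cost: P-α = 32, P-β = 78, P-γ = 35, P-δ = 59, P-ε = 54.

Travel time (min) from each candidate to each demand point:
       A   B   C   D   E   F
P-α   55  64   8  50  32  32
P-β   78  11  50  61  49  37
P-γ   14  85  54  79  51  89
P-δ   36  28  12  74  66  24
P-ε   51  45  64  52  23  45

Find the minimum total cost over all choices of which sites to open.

Open {P-α, P-γ}: assign each demand point to its cheapest open site.
  A→P-γ 14, B→P-α 64, C→P-α 8, D→P-α 50, E→P-α 32, F→P-α 32
  travel time 200, fixed 67 → total 267.
Compare {P-α, P-δ}: travel time 178 + fixed 91 = 269.
Compare {P-α}: travel time 241 + fixed 32 = 273.
Compare {P-α, P-γ, P-δ}: travel time 156 + fixed 126 = 282.
All other subsets cost ≥ 269. Minimum total cost: 267.

267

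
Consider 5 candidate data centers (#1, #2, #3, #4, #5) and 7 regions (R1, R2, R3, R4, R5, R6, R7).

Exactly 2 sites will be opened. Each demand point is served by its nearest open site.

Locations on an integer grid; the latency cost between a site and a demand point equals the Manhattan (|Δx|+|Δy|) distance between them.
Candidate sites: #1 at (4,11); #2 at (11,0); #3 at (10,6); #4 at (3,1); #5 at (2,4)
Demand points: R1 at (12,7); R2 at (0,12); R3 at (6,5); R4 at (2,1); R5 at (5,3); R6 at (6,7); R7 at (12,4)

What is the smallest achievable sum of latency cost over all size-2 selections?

Open {#3, #5}.
  R1→#3 3, R2→#5 10, R3→#3 5, R4→#5 3, R5→#5 4, R6→#3 5, R7→#3 4  ⇒ total 34.
Compare {#3, #4}: total 36.
Compare {#1, #3}: total 42.
No size-2 selection does better; minimum is 34.

34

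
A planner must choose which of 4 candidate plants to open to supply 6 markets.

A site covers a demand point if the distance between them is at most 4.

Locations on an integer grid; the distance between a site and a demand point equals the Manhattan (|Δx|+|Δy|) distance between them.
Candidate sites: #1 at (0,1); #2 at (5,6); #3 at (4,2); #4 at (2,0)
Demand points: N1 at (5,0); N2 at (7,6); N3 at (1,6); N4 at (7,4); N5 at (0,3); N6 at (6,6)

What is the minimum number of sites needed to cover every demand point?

3

Coverage sets (demand points within 4 of each site):
  #1: {N5}
  #2: {N2, N3, N4, N6}
  #3: {N1}
  #4: {N1}
No 2 sites suffice: every size-2 union leaves at least one demand point uncovered.
But {#1, #2, #3} covers everything, so the minimum is 3.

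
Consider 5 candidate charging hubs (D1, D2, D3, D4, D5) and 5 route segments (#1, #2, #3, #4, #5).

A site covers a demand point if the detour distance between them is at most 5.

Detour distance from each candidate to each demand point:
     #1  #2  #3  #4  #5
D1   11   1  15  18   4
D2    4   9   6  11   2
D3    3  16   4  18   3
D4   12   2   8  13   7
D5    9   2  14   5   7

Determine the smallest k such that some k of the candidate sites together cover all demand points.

2

Coverage sets (demand points within 5 of each site):
  D1: {#2, #5}
  D2: {#1, #5}
  D3: {#1, #3, #5}
  D4: {#2}
  D5: {#2, #4}
No single site covers all 5 demand points.
But {D3, D5} covers everything, so the minimum is 2.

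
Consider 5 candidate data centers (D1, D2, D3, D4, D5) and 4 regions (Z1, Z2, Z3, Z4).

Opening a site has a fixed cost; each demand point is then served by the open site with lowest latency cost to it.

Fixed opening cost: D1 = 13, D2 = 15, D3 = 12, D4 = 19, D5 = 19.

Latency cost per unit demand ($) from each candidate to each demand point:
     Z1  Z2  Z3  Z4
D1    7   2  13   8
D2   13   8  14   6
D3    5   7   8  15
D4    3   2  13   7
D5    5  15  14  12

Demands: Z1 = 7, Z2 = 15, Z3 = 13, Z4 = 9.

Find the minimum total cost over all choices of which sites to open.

249

Open {D3, D4}: assign each demand point to its cheapest open site.
  Z1→D4 7×3=21, Z2→D4 15×2=30, Z3→D3 13×8=104, Z4→D4 9×7=63
  latency cost 218, fixed 31 → total 249.
Compare {D2, D3, D4}: latency cost 209 + fixed 46 = 255.
Compare {D1, D3, D4}: latency cost 218 + fixed 44 = 262.
Compare {D1, D2, D3}: latency cost 223 + fixed 40 = 263.
All other subsets cost ≥ 255. Minimum total cost: 249.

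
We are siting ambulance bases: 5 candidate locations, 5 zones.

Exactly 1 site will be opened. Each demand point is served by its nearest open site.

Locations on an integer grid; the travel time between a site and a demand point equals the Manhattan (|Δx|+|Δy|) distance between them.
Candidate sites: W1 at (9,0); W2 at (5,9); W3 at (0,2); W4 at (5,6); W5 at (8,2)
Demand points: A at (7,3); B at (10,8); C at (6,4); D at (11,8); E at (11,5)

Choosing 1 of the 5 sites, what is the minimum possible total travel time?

29

Open {W5}.
  A→W5 2, B→W5 8, C→W5 4, D→W5 9, E→W5 6  ⇒ total 29.
Compare {W4}: total 30.
Compare {W2}: total 37.
No size-1 selection does better; minimum is 29.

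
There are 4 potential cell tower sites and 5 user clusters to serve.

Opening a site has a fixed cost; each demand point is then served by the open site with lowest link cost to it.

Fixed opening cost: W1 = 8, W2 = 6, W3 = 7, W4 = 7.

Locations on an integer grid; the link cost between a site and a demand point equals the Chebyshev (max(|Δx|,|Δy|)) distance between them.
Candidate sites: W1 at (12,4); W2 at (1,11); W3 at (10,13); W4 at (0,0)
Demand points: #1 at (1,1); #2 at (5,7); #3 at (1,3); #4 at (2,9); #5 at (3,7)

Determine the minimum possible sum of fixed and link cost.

Open {W2, W4}: assign each demand point to its cheapest open site.
  #1→W4 1, #2→W2 4, #3→W4 3, #4→W2 2, #5→W2 4
  link cost 14, fixed 13 → total 27.
Compare {W2}: link cost 28 + fixed 6 = 34.
Compare {W4}: link cost 27 + fixed 7 = 34.
Compare {W2, W3, W4}: link cost 14 + fixed 20 = 34.
All other subsets cost ≥ 34. Minimum total cost: 27.

27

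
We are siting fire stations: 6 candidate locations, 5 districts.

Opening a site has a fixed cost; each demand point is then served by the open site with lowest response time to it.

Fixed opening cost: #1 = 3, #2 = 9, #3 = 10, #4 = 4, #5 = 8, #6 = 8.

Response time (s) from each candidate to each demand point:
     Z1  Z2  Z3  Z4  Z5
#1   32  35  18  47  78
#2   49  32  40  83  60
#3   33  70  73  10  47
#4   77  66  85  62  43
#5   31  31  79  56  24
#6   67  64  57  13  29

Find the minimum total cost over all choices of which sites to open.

135

Open {#1, #3, #5}: assign each demand point to its cheapest open site.
  Z1→#5 31, Z2→#5 31, Z3→#1 18, Z4→#3 10, Z5→#5 24
  response time 114, fixed 21 → total 135.
Compare {#1, #5, #6}: response time 117 + fixed 19 = 136.
Compare {#1, #6}: response time 127 + fixed 11 = 138.
Compare {#1, #3, #4, #5}: response time 114 + fixed 25 = 139.
All other subsets cost ≥ 136. Minimum total cost: 135.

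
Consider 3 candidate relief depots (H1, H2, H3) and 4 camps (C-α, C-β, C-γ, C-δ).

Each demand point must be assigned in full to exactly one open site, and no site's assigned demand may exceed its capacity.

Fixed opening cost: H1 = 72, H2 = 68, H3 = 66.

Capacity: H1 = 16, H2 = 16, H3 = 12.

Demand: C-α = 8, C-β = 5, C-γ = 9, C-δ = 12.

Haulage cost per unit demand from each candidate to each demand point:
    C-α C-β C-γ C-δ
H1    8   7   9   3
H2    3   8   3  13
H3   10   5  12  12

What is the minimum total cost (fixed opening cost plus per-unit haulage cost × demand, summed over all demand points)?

Open {H1, H2, H3}; cheapest assignment that respects the capacities:
  H1 (cap 16, load 12): C-δ — cost 12×3 = 36
  H2 (cap 16, load 14): C-β, C-γ — cost 5×8 + 9×3 = 67
  H3 (cap 12, load 8): C-α — cost 8×10 = 80
  Shipping 183, fixed 206 → total 389.
  Any other capacity-feasible assignment to {H1, H2, H3} ships for at least 183.
Total demand is 34 and no other set of sites has combined capacity ≥ 34, so {H1, H2, H3} is the only feasible choice of open sites. Minimum: 389.

389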